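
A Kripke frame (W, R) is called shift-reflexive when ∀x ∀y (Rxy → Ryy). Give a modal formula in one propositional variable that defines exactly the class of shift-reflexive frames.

□(□p → p)

This is shift-reflexivity; the standard corresponding axiom is T□: □(□p → p).
Suppose □(□p→p) is valid. Take Rxy and set V(p)={w : Ryw}. Then at y, □p holds; since □(□p→p) at x, □p→p at y, so p at y, i.e. Ryy.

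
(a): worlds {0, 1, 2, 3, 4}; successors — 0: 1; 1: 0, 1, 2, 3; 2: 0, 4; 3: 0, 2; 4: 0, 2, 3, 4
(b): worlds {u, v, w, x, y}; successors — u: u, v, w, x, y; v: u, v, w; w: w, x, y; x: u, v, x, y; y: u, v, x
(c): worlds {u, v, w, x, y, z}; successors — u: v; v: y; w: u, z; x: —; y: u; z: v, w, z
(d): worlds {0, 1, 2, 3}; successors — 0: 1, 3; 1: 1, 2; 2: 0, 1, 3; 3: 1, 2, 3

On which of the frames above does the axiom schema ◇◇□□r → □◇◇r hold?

The schema corresponds to a generalized confluence (Geach) condition: ∀x ∀y ∀z ((xR²y ∧ xRz) → ∃w (yR²w ∧ zR²w)).
(a): satisfies the condition.
(b): satisfies the condition.
(c): fails — uR²y, uRv but no t with yR²t and vR²t.
(d): satisfies the condition.

(a), (b), (d)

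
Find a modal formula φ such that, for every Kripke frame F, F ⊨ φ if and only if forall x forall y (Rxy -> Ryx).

The condition is symmetry. The B schema ψ → □◇ψ defines it.
Suppose ψ→□◇ψ is valid. Take Rxy and set V(ψ)={x}. Then ψ at x, so □◇ψ at x, so ◇ψ at y, so some z with Ryz has ψ; z=x, i.e. Ryx.

ψ → □◇ψ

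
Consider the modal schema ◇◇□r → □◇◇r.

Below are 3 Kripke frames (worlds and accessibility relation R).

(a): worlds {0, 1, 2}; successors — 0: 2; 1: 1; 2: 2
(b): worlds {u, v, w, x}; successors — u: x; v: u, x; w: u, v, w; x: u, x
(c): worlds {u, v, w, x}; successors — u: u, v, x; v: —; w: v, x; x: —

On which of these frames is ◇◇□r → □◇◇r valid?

The schema corresponds to a generalized confluence (Geach) condition: ∀x ∀y ∀z ((xR²y ∧ xRz) → ∃w (yRw ∧ zR²w)).
(a): satisfies the condition.
(b): satisfies the condition.
(c): fails — uR²u, uRv but no t with uRt and vR²t.

(a), (b)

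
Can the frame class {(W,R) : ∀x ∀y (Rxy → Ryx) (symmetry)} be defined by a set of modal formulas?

This is a Sahlqvist condition; the B axiom q → □◇q defines it.
Suppose q→□◇q is valid. Take Rxy and set V(q)={x}. Then q at x, so □◇q at x, so ◇q at y, so some z with Ryz has q; z=x, i.e. Ryx.

Yes, by q → □◇q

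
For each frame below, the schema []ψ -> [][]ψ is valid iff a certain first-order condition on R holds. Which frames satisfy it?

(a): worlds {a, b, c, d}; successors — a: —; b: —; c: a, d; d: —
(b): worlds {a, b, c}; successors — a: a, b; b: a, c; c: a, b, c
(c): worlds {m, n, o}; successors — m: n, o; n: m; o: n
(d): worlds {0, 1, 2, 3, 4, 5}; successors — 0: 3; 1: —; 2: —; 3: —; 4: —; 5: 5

(a), (d)

The schema corresponds to transitivity: forall x forall y forall z (Rxy & Ryz -> Rxz).
(a): condition met.
(b): fails — Rbc and Rcb but not Rbb.
(c): fails — Rnm and Rmo but not Rno.
(d): condition met.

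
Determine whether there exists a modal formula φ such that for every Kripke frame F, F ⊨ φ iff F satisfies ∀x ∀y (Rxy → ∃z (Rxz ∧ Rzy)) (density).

Yes — defined by □□q → □q

Yes: it is density, defined by the C4 schema □□q → □q.
Suppose □□q→□q is valid. Take Rxy and set V(q)={w : xR²w}. Then □□q at x, so □q at x, so q at y, i.e. ∃z(Rxz∧Rzy).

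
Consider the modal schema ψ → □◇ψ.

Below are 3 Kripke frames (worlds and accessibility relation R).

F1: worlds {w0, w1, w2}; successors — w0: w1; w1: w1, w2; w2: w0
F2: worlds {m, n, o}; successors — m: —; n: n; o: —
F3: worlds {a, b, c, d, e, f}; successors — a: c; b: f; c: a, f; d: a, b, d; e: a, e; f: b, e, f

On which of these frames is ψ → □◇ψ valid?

This is the axiom for symmetry; its first-order frame correspondent is ∀x ∀y (Rxy → Ryx).
F1: fails — Rw1w2 but not Rw2w1.
F2: satisfies the condition.
F3: fails — Rcf but not Rfc.
Valid on: F2.

F2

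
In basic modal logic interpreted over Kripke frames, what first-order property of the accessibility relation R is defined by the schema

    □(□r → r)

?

Suppose □(□r→r) is valid. Take Rxy and set V(r)={w : Ryw}. Then at y, □r holds; since □(□r→r) at x, □r→r at y, so r at y, i.e. Ryy.

Shift-reflexivity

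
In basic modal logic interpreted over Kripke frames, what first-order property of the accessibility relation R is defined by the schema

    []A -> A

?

Suppose □A→A is valid. At any x set V(A)={w : Rxw}. Then □A holds at x, so A holds at x, i.e. Rxx.

reflexivity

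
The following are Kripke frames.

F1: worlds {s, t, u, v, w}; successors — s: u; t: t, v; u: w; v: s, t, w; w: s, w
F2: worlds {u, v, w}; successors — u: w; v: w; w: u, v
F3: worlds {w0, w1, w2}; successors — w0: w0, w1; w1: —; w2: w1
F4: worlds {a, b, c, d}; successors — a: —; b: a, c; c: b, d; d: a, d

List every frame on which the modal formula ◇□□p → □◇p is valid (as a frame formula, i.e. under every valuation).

none

The schema corresponds to a generalized confluence (Geach) condition: ∀x ∀y ∀z ((xRy ∧ xRz) → ∃w (yR²w ∧ zRw)).
F1: fails — vRs, vRs but no w* with sR²w* and sRw*.
F2: fails — uRw, uRw but no t with wR²t and wRt.
F3: fails — w0Rw0, w0Rw1 but no w with w0R²w and w1Rw.
F4: fails — bRa, bRa but no w with aR²w and aRw.
Valid on no frame.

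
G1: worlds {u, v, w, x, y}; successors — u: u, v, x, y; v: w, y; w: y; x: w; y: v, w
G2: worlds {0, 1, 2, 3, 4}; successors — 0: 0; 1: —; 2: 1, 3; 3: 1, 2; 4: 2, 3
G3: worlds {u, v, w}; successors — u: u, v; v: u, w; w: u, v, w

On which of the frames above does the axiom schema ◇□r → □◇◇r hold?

The schema corresponds to a generalized confluence (Geach) condition: ∀x ∀y ∀z ((xRy ∧ xRz) → ∃w (yRw ∧ zR²w)).
G1: fails — uRx, uRx but no t with xRt and xR²t.
G2: fails — 2R1, 2R1 but no w with 1Rw and 1R²w.
G3: satisfies the condition.

G3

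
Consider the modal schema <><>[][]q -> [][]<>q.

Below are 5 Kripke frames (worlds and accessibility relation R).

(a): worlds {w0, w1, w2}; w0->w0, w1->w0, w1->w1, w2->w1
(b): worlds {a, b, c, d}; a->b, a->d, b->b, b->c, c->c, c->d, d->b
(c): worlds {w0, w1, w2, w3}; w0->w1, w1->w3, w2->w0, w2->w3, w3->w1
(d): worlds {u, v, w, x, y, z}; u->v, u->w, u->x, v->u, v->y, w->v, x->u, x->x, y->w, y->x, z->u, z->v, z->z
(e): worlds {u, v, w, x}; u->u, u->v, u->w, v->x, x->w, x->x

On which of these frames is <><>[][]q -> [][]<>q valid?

Frame correspondent (Sahlqvist): forall x forall y forall z ((x R^2 y & x R^2 z) -> exists w (y R^2 w & zRw)) — i.e. a generalized confluence (Geach) condition.
(a): holds.
(b): holds.
(c): fails — w0R²w3, w0R²w3 but no w with w3R²w and w3Rw.
(d): fails — uR²v, uR²v but no t with vR²t and vRt.
(e): fails — uR²u, uR²w but no t with uR²t and wRt.
Valid on: (a), (b).

(a), (b)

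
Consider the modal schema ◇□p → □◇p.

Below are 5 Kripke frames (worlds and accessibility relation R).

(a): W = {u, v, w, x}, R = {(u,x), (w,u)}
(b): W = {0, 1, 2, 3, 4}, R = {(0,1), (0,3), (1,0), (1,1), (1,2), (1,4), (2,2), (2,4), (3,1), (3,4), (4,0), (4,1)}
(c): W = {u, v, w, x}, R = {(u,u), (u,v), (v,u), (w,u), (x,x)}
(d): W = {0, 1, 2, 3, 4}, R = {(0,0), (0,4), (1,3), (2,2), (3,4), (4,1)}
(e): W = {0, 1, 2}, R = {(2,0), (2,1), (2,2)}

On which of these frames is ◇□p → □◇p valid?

Frame correspondent (Sahlqvist): ∀x ∀y ∀z (Rxy ∧ Rxz → ∃w (Ryw ∧ Rzw)) — i.e. convergence.
(a): fails — Rux and Rux but x and x have no common successor.
(b): fails — R10 and R12 but 0 and 2 have no common successor.
(c): holds.
(d): fails — R00 and R04 but 0 and 4 have no common successor.
(e): fails — R22 and R20 but 2 and 0 have no common successor.

(c)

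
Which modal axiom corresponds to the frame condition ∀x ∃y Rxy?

A defining formula is □ψ → ◇ψ (the D axiom).
Suppose □ψ→◇ψ is valid. At any x set V(ψ)=W. Then □ψ at x, so ◇ψ at x, so x has a successor.

□ψ → ◇ψ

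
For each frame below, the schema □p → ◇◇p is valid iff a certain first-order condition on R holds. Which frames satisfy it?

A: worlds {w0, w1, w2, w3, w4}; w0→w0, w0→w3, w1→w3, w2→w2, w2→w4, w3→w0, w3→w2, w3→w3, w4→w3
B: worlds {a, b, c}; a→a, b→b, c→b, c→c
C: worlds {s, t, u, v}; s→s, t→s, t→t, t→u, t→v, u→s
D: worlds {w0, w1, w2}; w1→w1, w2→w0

The schema corresponds to a generalized confluence (Geach) condition: ∀x ∃w (xRw ∧ xR²w).
A: condition met.
B: condition met.
C: fails — at v but no w with vRw and vR²w.
D: fails — at w0 but no w with w0Rw and w0R²w.

A, B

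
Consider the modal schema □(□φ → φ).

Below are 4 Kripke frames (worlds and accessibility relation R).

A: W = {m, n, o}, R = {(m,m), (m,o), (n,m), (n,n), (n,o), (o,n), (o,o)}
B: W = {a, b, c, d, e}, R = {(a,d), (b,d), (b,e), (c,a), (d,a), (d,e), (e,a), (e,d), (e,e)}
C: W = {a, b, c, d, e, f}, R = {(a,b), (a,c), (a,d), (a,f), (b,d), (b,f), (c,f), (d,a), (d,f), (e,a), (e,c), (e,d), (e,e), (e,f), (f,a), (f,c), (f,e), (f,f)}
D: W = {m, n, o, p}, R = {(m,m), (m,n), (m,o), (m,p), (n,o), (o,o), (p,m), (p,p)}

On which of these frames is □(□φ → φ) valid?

Frame correspondent (Sahlqvist): ∀x ∀y (Rxy → Ryy) — i.e. shift-reflexivity.
A: ✓.
B: fails — Rea but not Raa.
C: fails — Rea but not Raa.
D: fails — Rmn but not Rnn.

A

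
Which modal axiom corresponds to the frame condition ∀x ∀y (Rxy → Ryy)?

□(□q → q)

This is shift-reflexivity; the standard corresponding axiom is T□: □(□q → q).
Suppose □(□q→q) is valid. Take Rxy and set V(q)={w : Ryw}. Then at y, □q holds; since □(□q→q) at x, □q→q at y, so q at y, i.e. Ryy.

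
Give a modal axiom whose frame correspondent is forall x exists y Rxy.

The condition is seriality. The D schema □r → ◇r defines it.
Suppose □r→◇r is valid. At any x set V(r)=W. Then □r at x, so ◇r at x, so x has a successor.

□r → ◇r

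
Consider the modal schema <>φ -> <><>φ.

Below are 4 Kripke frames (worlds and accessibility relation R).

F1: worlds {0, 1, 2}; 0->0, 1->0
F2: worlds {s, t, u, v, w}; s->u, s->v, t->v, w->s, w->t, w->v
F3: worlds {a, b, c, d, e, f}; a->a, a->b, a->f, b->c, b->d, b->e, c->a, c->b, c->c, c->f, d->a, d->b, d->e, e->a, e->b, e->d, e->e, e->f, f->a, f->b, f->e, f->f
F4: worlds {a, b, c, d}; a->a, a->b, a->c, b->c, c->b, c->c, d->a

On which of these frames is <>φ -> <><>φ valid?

F1, F3, F4

Frame correspondent (Sahlqvist): forall x forall y (xRy -> exists w (y = w & x R^2 w)) — i.e. a generalized confluence (Geach) condition.
F1: satisfies the condition.
F2: fails — sRu but no w* with u=w* and sR²w*.
F3: satisfies the condition.
F4: satisfies the condition.
Valid on: F1, F3, F4.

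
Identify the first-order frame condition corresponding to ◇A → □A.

Suppose ◇A→□A is valid. Take Rxy, Rxz and set V(A)={y}. Then ◇A at x, so □A at x, so A at z, i.e. z=y.
The converse is a direct semantic check.
So the correspondent is partial functionality.

partial functionality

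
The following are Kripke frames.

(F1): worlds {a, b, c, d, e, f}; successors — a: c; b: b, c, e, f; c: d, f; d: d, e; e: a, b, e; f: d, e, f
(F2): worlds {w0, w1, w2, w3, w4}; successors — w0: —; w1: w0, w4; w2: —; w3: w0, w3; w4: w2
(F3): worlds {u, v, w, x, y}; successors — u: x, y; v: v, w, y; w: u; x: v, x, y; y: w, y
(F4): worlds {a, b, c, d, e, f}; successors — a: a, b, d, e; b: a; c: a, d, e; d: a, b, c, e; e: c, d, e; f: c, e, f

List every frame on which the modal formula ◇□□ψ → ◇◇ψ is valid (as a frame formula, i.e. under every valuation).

Frame correspondent (Sahlqvist): ∀x ∀y (xRy → ∃w (yR²w ∧ xR²w)) — i.e. a generalized confluence (Geach) condition.
(F1): holds.
(F2): fails — w1Rw0 but no w with w0R²w and w1R²w.
(F3): holds.
(F4): holds.
Valid on: (F1), (F3), (F4).

(F1), (F3), (F4)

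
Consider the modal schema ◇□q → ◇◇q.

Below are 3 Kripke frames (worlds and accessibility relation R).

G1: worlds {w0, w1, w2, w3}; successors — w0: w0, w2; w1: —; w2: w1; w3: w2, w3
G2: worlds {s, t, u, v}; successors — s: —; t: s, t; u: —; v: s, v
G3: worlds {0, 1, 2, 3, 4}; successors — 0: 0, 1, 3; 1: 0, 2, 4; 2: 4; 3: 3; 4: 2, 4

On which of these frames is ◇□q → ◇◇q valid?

The schema corresponds to a generalized confluence (Geach) condition: ∀x ∀y (xRy → ∃w (yRw ∧ xR²w)).
G1: fails — w2Rw1 but no w with w1Rw and w2R²w.
G2: fails — tRs but no w with sRw and tR²w.
G3: condition met.

G3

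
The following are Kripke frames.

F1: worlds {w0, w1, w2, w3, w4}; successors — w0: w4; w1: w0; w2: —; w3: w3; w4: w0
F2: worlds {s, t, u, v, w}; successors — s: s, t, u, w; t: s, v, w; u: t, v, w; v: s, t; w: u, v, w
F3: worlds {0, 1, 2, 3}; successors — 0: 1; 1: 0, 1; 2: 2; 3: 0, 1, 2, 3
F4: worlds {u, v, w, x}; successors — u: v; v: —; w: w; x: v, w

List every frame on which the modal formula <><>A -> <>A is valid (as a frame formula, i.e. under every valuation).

F4

The schema corresponds to transitivity: forall x forall y forall z (Rxy & Ryz -> Rxz).
F1: fails — Rw4w0 and Rw0w4 but not Rw4w4.
F2: fails — Ruv and Rvs but not Rus.
F3: fails — R01 and R10 but not R00.
F4: condition met.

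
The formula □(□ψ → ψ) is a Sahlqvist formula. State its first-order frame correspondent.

Suppose □(□ψ→ψ) is valid. Take Rxy and set V(ψ)={w : Ryw}. Then at y, □ψ holds; since □(□ψ→ψ) at x, □ψ→ψ at y, so ψ at y, i.e. Ryy.
Conversely, on a frame with shift-reflexivity the schema holds at every world under every valuation.
Frame condition: ∀x ∀y (Rxy → Ryy).

Shift-reflexivity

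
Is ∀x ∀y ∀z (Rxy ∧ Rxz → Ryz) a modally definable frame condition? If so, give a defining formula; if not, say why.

This is a Sahlqvist condition; the 5 axiom ◇p → □◇p defines it.
Suppose ◇p→□◇p is valid. Take Rxy, Rxz and set V(p)={y}. Then ◇p at x, so □◇p at x, so ◇p at z, so some w with Rzw has p; w=y, i.e. Rzy. By symmetry of the argument, Ryz.

Yes — defined by ◇p → □◇p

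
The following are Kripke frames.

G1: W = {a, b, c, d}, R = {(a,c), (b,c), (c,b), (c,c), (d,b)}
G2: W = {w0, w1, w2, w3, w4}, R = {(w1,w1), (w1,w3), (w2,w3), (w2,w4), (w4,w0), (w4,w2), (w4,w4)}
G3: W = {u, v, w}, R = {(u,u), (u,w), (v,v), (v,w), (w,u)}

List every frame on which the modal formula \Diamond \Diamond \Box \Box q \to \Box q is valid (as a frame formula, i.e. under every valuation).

G1

Frame correspondent (Sahlqvist): \forall x \forall y \forall z ((x R^2 y \wedge xRz) \to \exists w (y R^2 w \wedge z = w)) — i.e. a generalized confluence (Geach) condition.
G1: holds.
G2: fails — w1R²w3, w1Rw1 but no w with w3R²w and w1=w.
G3: fails — vR²u, vRv but no t with uR²t and v=t.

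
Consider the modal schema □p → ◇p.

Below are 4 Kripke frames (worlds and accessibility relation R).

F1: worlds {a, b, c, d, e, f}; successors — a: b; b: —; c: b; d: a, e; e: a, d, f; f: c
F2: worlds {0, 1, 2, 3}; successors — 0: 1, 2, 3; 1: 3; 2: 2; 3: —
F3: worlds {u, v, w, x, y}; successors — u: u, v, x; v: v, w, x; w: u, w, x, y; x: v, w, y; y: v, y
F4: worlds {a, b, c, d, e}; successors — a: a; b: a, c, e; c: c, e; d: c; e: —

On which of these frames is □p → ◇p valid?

F3

Frame correspondent (Sahlqvist): ∀x ∃y Rxy — i.e. seriality.
F1: fails — world b has no successor.
F2: fails — world 3 has no successor.
F3: ✓.
F4: fails — world e has no successor.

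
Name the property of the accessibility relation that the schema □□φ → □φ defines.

This schema is the C4 axiom.
It corresponds to density: ∀x ∀y (Rxy → ∃z (Rxz ∧ Rzy)).

Density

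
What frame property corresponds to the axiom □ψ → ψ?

This is the T axiom.
It corresponds to reflexivity: ∀x Rxx.

reflexivity: ∀x Rxx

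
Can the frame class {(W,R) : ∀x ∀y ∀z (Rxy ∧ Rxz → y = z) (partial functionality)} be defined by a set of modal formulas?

Yes: it is partial functionality, defined by the CD schema ◇p → □p.
Suppose ◇p→□p is valid. Take Rxy, Rxz and set V(p)={y}. Then ◇p at x, so □p at x, so p at z, i.e. z=y.

Yes, by ◇p → □p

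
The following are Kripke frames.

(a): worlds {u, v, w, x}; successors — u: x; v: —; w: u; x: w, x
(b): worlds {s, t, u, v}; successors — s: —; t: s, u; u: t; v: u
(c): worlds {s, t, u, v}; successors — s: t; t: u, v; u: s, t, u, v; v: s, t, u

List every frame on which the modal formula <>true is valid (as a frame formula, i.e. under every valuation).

The schema corresponds to seriality: forall x exists y Rxy.
(a): fails — world v has no successor.
(b): fails — world s has no successor.
(c): satisfies the condition.
Valid on: (c).

(c)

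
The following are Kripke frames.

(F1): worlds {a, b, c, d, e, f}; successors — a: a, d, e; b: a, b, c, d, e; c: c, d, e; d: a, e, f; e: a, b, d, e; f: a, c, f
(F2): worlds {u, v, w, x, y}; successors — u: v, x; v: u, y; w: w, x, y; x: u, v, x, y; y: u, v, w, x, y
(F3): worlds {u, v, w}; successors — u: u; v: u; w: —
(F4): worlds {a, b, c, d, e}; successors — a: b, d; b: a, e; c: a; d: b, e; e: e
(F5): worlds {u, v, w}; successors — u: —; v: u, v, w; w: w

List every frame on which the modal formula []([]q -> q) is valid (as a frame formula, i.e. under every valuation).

(F3)

This is the axiom for shift-reflexivity; its first-order frame correspondent is forall x forall y (Rxy -> Ryy).
(F1): fails — Rcd but not Rdd.
(F2): fails — Ruv but not Rvv.
(F3): holds.
(F4): fails — Rab but not Rbb.
(F5): fails — Rvu but not Ruu.
Valid on: (F3).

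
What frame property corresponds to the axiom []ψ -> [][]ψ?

This schema is the 4 axiom.
Its frame correspondent is transitivity — forall x forall y forall z (Rxy & Ryz -> Rxz).

Transitivity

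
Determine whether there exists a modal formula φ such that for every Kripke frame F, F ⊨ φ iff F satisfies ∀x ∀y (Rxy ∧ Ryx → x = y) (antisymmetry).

No — not modally definable

If a class were modally definable it would be closed under surjective bounded morphisms (Goldblatt–Thomason).
The 4-cycle (worlds w0,w1,w2,w3 with w0→w1→w2→w3→w0) is antisymmetric. Sending even-indexed worlds to a and odd-indexed worlds to b is a surjective bounded morphism onto the two-world frame with a↔b, which is not antisymmetric.
So no modal formula (or set of formulas) defines exactly the antisymmetric frames.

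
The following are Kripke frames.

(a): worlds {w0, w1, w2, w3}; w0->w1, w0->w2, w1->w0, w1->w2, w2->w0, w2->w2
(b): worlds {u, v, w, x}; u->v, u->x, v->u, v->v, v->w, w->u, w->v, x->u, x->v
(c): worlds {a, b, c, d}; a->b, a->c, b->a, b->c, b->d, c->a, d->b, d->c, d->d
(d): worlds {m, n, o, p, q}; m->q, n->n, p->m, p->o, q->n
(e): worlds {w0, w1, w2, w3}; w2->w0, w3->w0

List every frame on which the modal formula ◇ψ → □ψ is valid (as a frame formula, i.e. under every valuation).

The schema corresponds to partial functionality: ∀x ∀y ∀z (Rxy ∧ Rxz → y = z).
(a): fails — w0 sees both w1 and w2.
(b): fails — u sees both v and x.
(c): fails — a sees both b and c.
(d): fails — p sees both m and o.
(e): satisfies the condition.

(e)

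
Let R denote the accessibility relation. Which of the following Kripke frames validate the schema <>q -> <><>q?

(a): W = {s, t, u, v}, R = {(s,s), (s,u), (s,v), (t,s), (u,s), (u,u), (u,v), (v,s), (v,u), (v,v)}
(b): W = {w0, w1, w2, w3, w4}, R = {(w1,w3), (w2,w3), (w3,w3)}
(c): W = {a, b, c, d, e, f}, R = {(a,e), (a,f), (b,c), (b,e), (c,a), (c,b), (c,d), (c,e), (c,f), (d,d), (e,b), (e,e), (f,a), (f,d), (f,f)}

(a), (b)

This is the axiom for a generalized confluence (Geach) condition; its first-order frame correspondent is forall x forall y (xRy -> exists w (y = w & x R^2 w)).
(a): condition met.
(b): condition met.
(c): fails — bRc but no w with c=w and bR²w.
Valid on: (a), (b).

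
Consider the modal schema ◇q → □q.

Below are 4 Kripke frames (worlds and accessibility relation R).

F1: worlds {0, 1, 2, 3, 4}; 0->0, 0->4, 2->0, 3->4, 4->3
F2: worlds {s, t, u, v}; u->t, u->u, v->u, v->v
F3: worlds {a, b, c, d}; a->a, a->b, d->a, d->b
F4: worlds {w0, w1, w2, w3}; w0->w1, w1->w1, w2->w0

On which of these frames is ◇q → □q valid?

The schema corresponds to partial functionality: ∀x ∀y ∀z (Rxy ∧ Rxz → y = z).
F1: fails — 0 sees both 0 and 4.
F2: fails — u sees both t and u.
F3: fails — a sees both a and b.
F4: ✓.

F4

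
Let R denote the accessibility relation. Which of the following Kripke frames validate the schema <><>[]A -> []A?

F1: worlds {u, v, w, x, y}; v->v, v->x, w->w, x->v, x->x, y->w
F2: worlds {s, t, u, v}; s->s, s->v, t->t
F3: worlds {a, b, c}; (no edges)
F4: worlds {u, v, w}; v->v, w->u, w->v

F1, F3

The schema corresponds to a generalized confluence (Geach) condition: forall x forall y forall z ((x R^2 y & xRz) -> exists w (yRw & z = w)).
F1: satisfies the condition.
F2: fails — sR²v, sRs but no w with vRw and s=w.
F3: satisfies the condition.
F4: fails — wR²v, wRu but no t with vRt and u=t.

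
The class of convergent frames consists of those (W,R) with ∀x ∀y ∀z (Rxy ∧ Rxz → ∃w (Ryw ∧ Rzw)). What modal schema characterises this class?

◇□p → □◇p

A defining formula is ◇□p → □◇p (the .2 axiom).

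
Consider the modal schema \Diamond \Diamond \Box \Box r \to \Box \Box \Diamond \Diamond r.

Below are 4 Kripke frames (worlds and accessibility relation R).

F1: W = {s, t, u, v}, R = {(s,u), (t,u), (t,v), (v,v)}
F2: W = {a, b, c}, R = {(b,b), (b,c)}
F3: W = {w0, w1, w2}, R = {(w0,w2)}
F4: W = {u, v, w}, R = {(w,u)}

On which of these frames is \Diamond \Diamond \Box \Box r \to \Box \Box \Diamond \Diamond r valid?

This is the axiom for a generalized confluence (Geach) condition; its first-order frame correspondent is \forall x \forall y \forall z ((x R^2 y \wedge x R^2 z) \to \exists w (y R^2 w \wedge z R^2 w)).
F1: ✓.
F2: fails — bR²b, bR²c but no w with bR²w and cR²w.
F3: ✓.
F4: ✓.

F1, F3, F4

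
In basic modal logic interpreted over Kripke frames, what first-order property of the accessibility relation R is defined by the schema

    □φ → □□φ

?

This schema is the 4 axiom.
Its frame correspondent is transitivity — ∀x ∀y ∀z (Rxy ∧ Ryz → Rxz).

transitivity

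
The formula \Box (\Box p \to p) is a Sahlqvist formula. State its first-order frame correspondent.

Suppose □(□p→p) is valid. Take Rxy and set V(p)={w : Ryw}. Then at y, □p holds; since □(□p→p) at x, □p→p at y, so p at y, i.e. Ryy.
Conversely, any frame satisfying \forall x \forall y (Rxy \to Ryy) validates the schema.
So the correspondent is shift-reflexivity.

shift-reflexivity: \forall x \forall y (Rxy \to Ryy)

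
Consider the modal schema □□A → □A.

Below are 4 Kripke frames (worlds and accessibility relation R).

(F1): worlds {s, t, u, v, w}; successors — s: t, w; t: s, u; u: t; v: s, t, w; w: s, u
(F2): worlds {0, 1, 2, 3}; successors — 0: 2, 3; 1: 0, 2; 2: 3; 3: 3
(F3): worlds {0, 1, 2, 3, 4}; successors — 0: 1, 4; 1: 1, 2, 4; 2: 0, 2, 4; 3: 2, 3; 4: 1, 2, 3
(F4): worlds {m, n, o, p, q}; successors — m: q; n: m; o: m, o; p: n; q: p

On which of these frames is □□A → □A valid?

(F3)

Frame correspondent (Sahlqvist): ∀x ∀y (Rxy → ∃z (Rxz ∧ Rzy)) — i.e. density.
(F1): fails — Rwu but no z with Rwz and Rzu.
(F2): fails — R10 but no z with R1z and Rz0.
(F3): satisfies the condition.
(F4): fails — Rpn but no z with Rpz and Rzn.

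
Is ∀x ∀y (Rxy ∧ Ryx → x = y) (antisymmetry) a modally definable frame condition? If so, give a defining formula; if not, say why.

Modal frame validity is preserved under surjective bounded morphisms.
The 4-cycle (worlds w0,w1,w2,w3 with w0→w1→w2→w3→w0) is antisymmetric. Sending even-indexed worlds to • and odd-indexed worlds to ∘ is a surjective bounded morphism onto the two-world frame with •↔∘, which is not antisymmetric.
So no modal formula (or set of formulas) defines exactly the antisymmetric frames.

No — not modally definable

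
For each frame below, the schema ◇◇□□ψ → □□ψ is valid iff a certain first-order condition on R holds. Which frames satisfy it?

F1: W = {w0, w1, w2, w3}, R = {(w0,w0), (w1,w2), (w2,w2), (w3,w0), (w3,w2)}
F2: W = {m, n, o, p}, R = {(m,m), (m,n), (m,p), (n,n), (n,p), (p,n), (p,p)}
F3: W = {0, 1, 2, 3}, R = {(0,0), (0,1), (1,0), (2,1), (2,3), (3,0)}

F3

Frame correspondent (Sahlqvist): ∀x ∀y ∀z ((xR²y ∧ xR²z) → ∃w (yR²w ∧ z = w)) — i.e. a generalized confluence (Geach) condition.
F1: fails — w3R²w0, w3R²w2 but no w with w0R²w and w2=w.
F2: fails — mR²n, mR²m but no w with nR²w and m=w.
F3: holds.
Valid on: F3.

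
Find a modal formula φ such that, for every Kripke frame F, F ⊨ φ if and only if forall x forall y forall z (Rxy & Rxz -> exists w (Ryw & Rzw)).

◇□ψ → □◇ψ

A defining formula is ◇□ψ → □◇ψ (the .2 axiom).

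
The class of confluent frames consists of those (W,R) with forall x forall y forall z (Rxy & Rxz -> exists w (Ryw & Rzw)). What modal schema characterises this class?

This is convergence; the standard corresponding axiom is .2: ◇□ψ → □◇ψ.
Suppose ◇□ψ→□◇ψ is valid. Take Rxy, Rxz and set V(ψ)={w : Ryw}. Then □ψ at y so ◇□ψ at x, so □◇ψ at x, so ◇ψ at z, giving w with Rzw and Ryw.

◇□ψ → □◇ψ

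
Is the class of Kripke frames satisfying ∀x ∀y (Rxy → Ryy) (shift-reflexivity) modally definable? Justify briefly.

This is a Sahlqvist condition; the T□ axiom □(□q → q) defines it.
Suppose □(□q→q) is valid. Take Rxy and set V(q)={w : Ryw}. Then at y, □q holds; since □(□q→q) at x, □q→q at y, so q at y, i.e. Ryy.

Yes — defined by □(□q → q)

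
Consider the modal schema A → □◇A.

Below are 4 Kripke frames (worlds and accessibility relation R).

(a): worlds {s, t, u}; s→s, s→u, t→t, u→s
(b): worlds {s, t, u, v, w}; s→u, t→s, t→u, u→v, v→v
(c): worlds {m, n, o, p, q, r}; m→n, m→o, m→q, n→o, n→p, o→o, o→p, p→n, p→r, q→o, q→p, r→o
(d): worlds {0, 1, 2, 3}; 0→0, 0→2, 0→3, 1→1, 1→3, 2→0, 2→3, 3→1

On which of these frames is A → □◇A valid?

(a)

This is the axiom for symmetry; its first-order frame correspondent is ∀x ∀y (Rxy → Ryx).
(a): satisfies the condition.
(b): fails — Ruv but not Rvu.
(c): fails — Rop but not Rpo.
(d): fails — R23 but not R32.
Valid on: (a).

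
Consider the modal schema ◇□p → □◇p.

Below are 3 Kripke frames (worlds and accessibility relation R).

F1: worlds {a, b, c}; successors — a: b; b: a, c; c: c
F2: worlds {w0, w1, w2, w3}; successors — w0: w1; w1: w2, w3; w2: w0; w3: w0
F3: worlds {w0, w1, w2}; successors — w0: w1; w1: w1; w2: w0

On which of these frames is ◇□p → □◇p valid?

The schema corresponds to convergence: ∀x ∀y ∀z (Rxy ∧ Rxz → ∃w (Ryw ∧ Rzw)).
F1: fails — Rba and Rbc but a and c have no common successor.
F2: holds.
F3: holds.

F2, F3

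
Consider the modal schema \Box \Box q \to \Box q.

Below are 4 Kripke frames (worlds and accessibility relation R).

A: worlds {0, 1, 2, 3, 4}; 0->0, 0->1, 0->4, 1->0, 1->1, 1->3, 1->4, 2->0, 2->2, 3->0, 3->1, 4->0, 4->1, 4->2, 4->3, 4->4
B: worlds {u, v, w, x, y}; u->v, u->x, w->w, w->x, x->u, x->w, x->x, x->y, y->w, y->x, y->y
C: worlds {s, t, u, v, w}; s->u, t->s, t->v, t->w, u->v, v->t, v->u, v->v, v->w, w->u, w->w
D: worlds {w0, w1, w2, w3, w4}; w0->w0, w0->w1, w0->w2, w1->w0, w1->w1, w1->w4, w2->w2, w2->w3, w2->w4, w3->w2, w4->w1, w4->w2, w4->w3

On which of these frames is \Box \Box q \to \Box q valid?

This is the axiom for density; its first-order frame correspondent is \forall x \forall y (Rxy \to \exists z (Rxz \wedge Rzy)).
A: holds.
B: fails — Ruv but no z with Ruz and Rzv.
C: fails — Rts but no z with Rtz and Rzs.
D: holds.
Valid on: A, D.

A, D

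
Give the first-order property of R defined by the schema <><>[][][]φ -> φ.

This is a Sahlqvist (Geach-type) schema ◇^2□^3φ → □^0◇^0φ.
Minimal-valuation argument: fix x; take any y with xR^2y and any z with xR^0z. Set V(φ) to the set of worlds R-reachable from y in exactly 3 steps. Then □^3φ holds at y, so the antecedent holds at x; validity forces ◇^0φ at z, giving a w with zR^0w and yR^3w.
First-order correspondent: forall x forall y (x R^2 y -> exists w (y R^3 w & x = w)).

forall x forall y (x R^2 y -> exists w (y R^3 w & x = w))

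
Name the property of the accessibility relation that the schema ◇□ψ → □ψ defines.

the Euclidean property

Replacing ψ by ¬ψ and contraposing gives the equivalent schema ◇ψ → □◇ψ.
Suppose ◇ψ→□◇ψ is valid. Take Rxy, Rxz and set V(ψ)={y}. Then ◇ψ at x, so □◇ψ at x, so ◇ψ at z, so some w with Rzw has ψ; w=y, i.e. Rzy. By symmetry of the argument, Ryz.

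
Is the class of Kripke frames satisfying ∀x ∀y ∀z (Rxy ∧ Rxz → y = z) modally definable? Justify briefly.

Definable; ◇r → □r defines it

The condition is partial functionality. A defining modal formula is ◇r → □r.
Suppose ◇r→□r is valid. Take Rxy, Rxz and set V(r)={y}. Then ◇r at x, so □r at x, so r at z, i.e. z=y.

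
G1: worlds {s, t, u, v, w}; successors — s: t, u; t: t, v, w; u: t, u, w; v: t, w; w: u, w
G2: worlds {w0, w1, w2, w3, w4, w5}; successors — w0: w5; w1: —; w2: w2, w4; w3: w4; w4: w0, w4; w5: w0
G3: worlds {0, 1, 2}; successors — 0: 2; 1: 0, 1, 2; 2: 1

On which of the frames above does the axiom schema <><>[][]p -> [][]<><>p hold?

G1, G3

The schema corresponds to a generalized confluence (Geach) condition: forall x forall y forall z ((x R^2 y & x R^2 z) -> exists w (y R^2 w & z R^2 w)).
G1: condition met.
G2: fails — w4R²w0, w4R²w5 but no w with w0R²w and w5R²w.
G3: condition met.
Valid on: G1, G3.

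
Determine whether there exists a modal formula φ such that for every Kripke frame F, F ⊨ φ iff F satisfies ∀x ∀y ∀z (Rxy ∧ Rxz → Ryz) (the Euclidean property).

The condition is the Euclidean property. A defining modal formula is ◇r → □◇r.
Suppose ◇r→□◇r is valid. Take Rxy, Rxz and set V(r)={y}. Then ◇r at x, so □◇r at x, so ◇r at z, so some w with Rzw has r; w=y, i.e. Rzy. By symmetry of the argument, Ryz.

Definable; ◇r → □◇r defines it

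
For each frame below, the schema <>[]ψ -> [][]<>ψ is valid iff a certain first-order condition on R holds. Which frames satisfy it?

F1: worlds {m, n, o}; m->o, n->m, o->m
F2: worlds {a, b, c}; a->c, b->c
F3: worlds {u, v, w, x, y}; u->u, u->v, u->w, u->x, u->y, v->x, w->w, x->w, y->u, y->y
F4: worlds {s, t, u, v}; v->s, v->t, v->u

F2, F4

The schema corresponds to a generalized confluence (Geach) condition: forall x forall y forall z ((xRy & x R^2 z) -> exists w (yRw & zRw)).
F1: fails — mRo, mR²m but no w with oRw and mRw.
F2: holds.
F3: fails — uRv, uR²w but no t with vRt and wRt.
F4: holds.
Valid on: F2, F4.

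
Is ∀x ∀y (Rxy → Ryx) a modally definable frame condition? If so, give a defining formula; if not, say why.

Yes: it is symmetry, defined by the B schema r → □◇r.
Suppose r→□◇r is valid. Take Rxy and set V(r)={x}. Then r at x, so □◇r at x, so ◇r at y, so some z with Ryz has r; z=x, i.e. Ryx.

Yes — defined by r → □◇r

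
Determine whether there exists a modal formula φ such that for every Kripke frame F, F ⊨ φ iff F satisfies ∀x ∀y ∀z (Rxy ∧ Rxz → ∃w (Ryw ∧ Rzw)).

Yes — defined by ◇□q → □◇q

The condition is convergence. A defining modal formula is ◇□q → □◇q.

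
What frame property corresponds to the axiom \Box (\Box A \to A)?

Shift-reflexivity

Suppose □(□A→A) is valid. Take Rxy and set V(A)={w : Ryw}. Then at y, □A holds; since □(□A→A) at x, □A→A at y, so A at y, i.e. Ryy.
The converse is a direct semantic check.
Frame condition: \forall x \forall y (Rxy \to Ryy).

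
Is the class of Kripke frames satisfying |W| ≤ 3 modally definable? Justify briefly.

If a class were modally definable it would be closed under disjoint unions (Goldblatt–Thomason).
Any modal formula valid on each of 4 disjoint one-world frames is valid on their disjoint union (validity is preserved under disjoint unions). Each one-world frame has |W|=1≤3, but the union has |W|=4.
So the class is not modally definable.

Not modally definable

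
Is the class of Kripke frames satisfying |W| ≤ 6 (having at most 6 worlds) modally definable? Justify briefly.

Not modally definable

Modal frame validity is preserved under disjoint unions.
Any modal formula valid on each of 7 disjoint one-world frames is valid on their disjoint union (validity is preserved under disjoint unions). Each one-world frame has |W|=1≤6, but the union has |W|=7.
So the class is not modally definable.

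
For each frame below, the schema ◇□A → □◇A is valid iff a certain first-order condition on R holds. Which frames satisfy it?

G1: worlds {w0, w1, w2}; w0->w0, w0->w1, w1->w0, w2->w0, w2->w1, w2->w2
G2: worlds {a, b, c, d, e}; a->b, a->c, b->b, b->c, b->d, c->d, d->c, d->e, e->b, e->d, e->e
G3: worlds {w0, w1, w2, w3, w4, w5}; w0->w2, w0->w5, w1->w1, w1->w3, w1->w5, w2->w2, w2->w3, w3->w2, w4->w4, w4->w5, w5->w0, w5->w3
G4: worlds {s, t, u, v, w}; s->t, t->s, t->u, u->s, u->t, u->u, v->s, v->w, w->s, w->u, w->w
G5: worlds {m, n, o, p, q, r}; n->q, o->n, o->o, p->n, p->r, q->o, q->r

G1

Frame correspondent (Sahlqvist): ∀x ∀y ∀z (Rxy ∧ Rxz → ∃w (Ryw ∧ Rzw)) — i.e. convergence.
G1: holds.
G2: fails — Rbc and Rbd but c and d have no common successor.
G3: fails — Rw1w5 and Rw1w3 but w5 and w3 have no common successor.
G4: fails — Rut and Rus but t and s have no common successor.
G5: fails — Ron and Roo but n and o have no common successor.
Valid on: G1.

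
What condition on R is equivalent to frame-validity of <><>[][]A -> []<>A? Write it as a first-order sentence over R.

forall x forall y forall z ((x R^2 y & xRz) -> exists w (y R^2 w & zRw))

This is a Sahlqvist (Geach-type) schema ◇^2□^2A → □^1◇^1A.
First-order correspondent: forall x forall y forall z ((x R^2 y & xRz) -> exists w (y R^2 w & zRw)).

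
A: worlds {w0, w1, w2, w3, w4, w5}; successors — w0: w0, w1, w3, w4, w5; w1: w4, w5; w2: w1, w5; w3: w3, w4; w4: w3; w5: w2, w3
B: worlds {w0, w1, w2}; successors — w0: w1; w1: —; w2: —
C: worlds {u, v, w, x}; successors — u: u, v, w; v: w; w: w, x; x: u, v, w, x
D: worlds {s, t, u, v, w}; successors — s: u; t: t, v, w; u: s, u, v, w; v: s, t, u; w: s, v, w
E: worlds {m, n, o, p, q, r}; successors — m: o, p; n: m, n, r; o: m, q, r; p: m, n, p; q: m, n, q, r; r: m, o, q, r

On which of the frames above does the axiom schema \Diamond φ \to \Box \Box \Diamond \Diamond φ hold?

B

Frame correspondent (Sahlqvist): \forall x \forall y \forall z ((xRy \wedge x R^2 z) \to \exists w (y = w \wedge z R^2 w)) — i.e. a generalized confluence (Geach) condition.
A: fails — w0Rw0, w0R²w1 but no w with w0=w and w1R²w.
B: ✓.
C: fails — uRu, uR²v but no t with u=t and vR²t.
D: fails — tRt, tR²s but no w* with t=w* and sR²w*.
E: fails — mRo, mR²m but no w with o=w and mR²w.
Valid on: B.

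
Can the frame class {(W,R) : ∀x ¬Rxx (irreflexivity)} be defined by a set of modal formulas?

If a class were modally definable it would be closed under surjective bounded morphisms (Goldblatt–Thomason).
The 2-cycle (worlds 0,1 with 0→1→0) is irreflexive, and the map sending every world to a single reflexive point • is a surjective bounded morphism (forth: every edge maps to (•,•); back: every world has a successor). So any modal formula valid on the 2-cycle is also valid on the reflexive point, which is not irreflexive.
So no modal formula (or set of formulas) defines exactly the irreflexive frames.

Not modally definable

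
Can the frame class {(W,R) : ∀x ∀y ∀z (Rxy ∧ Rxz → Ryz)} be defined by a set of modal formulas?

Yes, by ◇r → □◇r

Yes: it is the Euclidean property, defined by the 5 schema ◇r → □◇r.
Suppose ◇r→□◇r is valid. Take Rxy, Rxz and set V(r)={y}. Then ◇r at x, so □◇r at x, so ◇r at z, so some w with Rzw has r; w=y, i.e. Rzy. By symmetry of the argument, Ryz.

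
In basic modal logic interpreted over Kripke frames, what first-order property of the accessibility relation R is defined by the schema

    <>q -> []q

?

partial functionality: forall x forall y forall z (Rxy & Rxz -> y = z)

Suppose ◇q→□q is valid. Take Rxy, Rxz and set V(q)={y}. Then ◇q at x, so □q at x, so q at z, i.e. z=y.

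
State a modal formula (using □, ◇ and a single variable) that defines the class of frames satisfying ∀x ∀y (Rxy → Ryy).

□(□q → q)

This is shift-reflexivity; the standard corresponding axiom is T□: □(□q → q).
Suppose □(□q→q) is valid. Take Rxy and set V(q)={w : Ryw}. Then at y, □q holds; since □(□q→q) at x, □q→q at y, so q at y, i.e. Ryy.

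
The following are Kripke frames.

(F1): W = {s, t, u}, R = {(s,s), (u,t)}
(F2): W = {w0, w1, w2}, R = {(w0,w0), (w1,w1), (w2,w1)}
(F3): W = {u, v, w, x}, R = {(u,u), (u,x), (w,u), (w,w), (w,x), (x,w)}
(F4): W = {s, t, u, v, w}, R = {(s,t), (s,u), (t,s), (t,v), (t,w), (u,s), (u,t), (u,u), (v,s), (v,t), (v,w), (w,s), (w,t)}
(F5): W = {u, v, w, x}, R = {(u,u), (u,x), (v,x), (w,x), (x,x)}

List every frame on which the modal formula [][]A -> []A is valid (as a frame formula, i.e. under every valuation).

(F2), (F3), (F5)

Frame correspondent (Sahlqvist): forall x forall y (Rxy -> exists z (Rxz & Rzy)) — i.e. density.
(F1): fails — Rut but no z with Ruz and Rzt.
(F2): condition met.
(F3): condition met.
(F4): fails — Rtv but no z with Rtz and Rzv.
(F5): condition met.
Valid on: (F2), (F3), (F5).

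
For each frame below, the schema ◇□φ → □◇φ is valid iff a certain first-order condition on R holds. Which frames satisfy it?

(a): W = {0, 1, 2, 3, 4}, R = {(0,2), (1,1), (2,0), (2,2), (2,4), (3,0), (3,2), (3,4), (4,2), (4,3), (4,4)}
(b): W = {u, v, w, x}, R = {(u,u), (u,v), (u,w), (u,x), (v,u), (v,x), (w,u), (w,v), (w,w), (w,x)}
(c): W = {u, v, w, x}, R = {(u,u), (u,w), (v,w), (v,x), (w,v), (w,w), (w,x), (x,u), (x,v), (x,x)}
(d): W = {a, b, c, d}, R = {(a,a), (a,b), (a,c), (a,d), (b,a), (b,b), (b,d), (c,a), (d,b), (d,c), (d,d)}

The schema corresponds to convergence: ∀x ∀y ∀z (Rxy ∧ Rxz → ∃w (Ryw ∧ Rzw)).
(a): condition met.
(b): fails — Ruv and Rux but v and x have no common successor.
(c): condition met.
(d): fails — Rac and Rad but c and d have no common successor.

(a), (c)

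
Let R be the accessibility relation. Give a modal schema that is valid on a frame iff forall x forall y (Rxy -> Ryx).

A defining formula is q → □◇q (the B axiom).
Suppose q→□◇q is valid. Take Rxy and set V(q)={x}. Then q at x, so □◇q at x, so ◇q at y, so some z with Ryz has q; z=x, i.e. Ryx.

q → □◇q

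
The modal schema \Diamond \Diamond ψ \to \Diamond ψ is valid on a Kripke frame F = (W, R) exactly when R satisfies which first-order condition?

Equivalently (dual form): □ψ → □□ψ.
Suppose □ψ→□□ψ is valid. Take Rxy, Ryz and set V(ψ)={w : Rxw}. Then □ψ at x, so □□ψ at x, so □ψ at y, so ψ at z, i.e. Rxz.
Conversely, on a frame with transitivity the schema holds at every world under every valuation.
So the correspondent is transitivity.

transitivity: \forall x \forall y \forall z (Rxy \wedge Ryz \to Rxz)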